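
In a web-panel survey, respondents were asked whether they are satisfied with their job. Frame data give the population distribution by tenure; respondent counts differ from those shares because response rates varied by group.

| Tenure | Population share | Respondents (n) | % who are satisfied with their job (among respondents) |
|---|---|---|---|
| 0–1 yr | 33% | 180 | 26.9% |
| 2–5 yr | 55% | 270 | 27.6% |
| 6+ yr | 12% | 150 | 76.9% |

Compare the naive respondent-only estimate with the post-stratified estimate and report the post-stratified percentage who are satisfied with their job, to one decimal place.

Without adjustment, the pooled respondent share is:
  (180/600)×26.9 + (270/600)×27.6 + (150/600)×76.9 = 39.715%
Post-stratified estimate weights by population shares:
  0.33×26.9 + 0.55×27.6 + 0.12×76.9 = 33.285%

33.3%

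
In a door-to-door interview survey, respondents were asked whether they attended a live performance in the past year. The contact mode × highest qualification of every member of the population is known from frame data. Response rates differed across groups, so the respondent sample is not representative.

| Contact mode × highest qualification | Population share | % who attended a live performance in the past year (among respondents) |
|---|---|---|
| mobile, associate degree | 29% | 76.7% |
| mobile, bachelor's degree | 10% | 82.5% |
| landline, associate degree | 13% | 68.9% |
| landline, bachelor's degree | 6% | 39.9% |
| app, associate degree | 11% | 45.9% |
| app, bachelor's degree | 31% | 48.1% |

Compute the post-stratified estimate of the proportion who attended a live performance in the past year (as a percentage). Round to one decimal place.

61.8%

Weight each group's respondent value by its population share:
  mobile, associate degree: 0.29 × 76.7 = 22.243
  mobile, bachelor's degree: 0.1 × 82.5 = 8.25
  landline, associate degree: 0.13 × 68.9 = 8.957
  landline, bachelor's degree: 0.06 × 39.9 = 2.394
  app, associate degree: 0.11 × 45.9 = 5.049
  app, bachelor's degree: 0.31 × 48.1 = 14.911
Post-stratified estimate = 61.804 → 61.8%.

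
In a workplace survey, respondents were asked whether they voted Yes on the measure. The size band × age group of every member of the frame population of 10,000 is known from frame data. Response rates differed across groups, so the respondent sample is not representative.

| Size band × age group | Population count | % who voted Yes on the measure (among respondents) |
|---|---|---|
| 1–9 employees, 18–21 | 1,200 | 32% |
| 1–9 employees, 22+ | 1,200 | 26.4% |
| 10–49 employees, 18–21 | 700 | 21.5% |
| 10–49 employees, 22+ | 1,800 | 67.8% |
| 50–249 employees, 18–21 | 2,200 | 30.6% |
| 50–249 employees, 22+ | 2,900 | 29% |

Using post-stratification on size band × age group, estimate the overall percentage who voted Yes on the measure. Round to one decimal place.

Post-stratification weights by population share, not respondent share:
  1–9 employees, 18–21: (1,200/10,000) × 32 = 3.84
  1–9 employees, 22+: (1,200/10,000) × 26.4 = 3.168
  10–49 employees, 18–21: (700/10,000) × 21.5 = 1.505
  10–49 employees, 22+: (1,800/10,000) × 67.8 = 12.204
  50–249 employees, 18–21: (2,200/10,000) × 30.6 = 6.732
  50–249 employees, 22+: (2,900/10,000) × 29 = 8.41
Post-stratified estimate = 35.859 → 35.9%.

35.9%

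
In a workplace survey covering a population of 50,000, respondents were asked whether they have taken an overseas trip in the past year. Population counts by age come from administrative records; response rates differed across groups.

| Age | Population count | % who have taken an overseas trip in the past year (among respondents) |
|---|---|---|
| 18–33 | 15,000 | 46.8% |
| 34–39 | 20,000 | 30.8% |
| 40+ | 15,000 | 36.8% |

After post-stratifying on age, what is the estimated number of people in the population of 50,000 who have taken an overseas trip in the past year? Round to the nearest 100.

Apply each group's respondent rate to its population count:
  18–33: 15,000 × 46.8% = 7020
  34–39: 20,000 × 30.8% = 6160
  40+: 15,000 × 36.8% = 5520
Estimated total = 18,700 → 18,700.

18,700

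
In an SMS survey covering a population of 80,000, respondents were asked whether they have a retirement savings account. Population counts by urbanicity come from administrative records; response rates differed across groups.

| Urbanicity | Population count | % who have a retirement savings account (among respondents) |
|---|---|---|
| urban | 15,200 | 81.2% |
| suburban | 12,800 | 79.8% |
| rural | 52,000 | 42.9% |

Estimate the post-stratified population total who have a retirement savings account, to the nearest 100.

Each cell contributes its population count × the respondent rate:
  urban: 15,200 × 81.2% = 12342.4
  suburban: 12,800 × 79.8% = 10214.4
  rural: 52,000 × 42.9% = 22,308
Estimated total = 44864.8 → 44,900.

44,900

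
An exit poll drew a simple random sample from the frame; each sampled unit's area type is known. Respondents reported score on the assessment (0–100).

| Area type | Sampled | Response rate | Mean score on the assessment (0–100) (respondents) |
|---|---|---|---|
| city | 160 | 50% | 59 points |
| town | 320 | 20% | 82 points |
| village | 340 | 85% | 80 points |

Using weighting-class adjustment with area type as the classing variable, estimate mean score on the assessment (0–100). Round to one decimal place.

76.7

Inverse-response-rate weighting restores each class to its sampled count, so class totals weight by n_sampled:
  city: 160 × 59 = 9440
  town: 320 × 82 = 26,240
  village: 340 × 80 = 27,200
Adjusted estimate = 62,880 / 820 = 76.6829 → 76.7.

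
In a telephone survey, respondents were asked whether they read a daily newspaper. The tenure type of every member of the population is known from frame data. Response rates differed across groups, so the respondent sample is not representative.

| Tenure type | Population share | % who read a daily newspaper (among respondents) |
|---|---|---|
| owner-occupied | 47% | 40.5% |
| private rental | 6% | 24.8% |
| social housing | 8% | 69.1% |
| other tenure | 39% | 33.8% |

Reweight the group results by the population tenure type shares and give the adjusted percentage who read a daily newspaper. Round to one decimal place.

Weight each group's respondent value by its population share:
  owner-occupied: 0.47 × 40.5 = 19.035
  private rental: 0.06 × 24.8 = 1.488
  social housing: 0.08 × 69.1 = 5.528
  other tenure: 0.39 × 33.8 = 13.182
Post-stratified estimate = 39.233 → 39.2%.

39.2%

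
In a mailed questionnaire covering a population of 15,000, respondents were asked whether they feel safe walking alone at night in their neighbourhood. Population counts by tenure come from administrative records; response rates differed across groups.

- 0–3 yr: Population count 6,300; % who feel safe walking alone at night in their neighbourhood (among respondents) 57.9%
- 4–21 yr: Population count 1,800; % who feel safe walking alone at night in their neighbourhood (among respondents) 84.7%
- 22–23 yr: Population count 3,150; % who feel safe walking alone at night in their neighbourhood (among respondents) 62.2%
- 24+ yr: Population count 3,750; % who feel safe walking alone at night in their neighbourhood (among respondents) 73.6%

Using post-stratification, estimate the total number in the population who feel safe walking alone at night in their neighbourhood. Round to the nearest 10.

Estimated count per cell = population count × respondent percentage:
  0–3 yr: 6,300 × 57.9% = 3647.7
  4–21 yr: 1,800 × 84.7% = 1524.6
  22–23 yr: 3,150 × 62.2% = 1959.3
  24+ yr: 3,750 × 73.6% = 2760
Estimated total = 9891.6 → 9,890.

9,890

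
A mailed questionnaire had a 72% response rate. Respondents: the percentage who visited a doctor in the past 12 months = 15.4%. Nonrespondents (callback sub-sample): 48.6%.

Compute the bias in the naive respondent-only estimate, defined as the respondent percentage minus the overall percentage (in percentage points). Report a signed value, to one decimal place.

-9.3 percentage points

Nonresponse fraction = 1 − 0.72 = 0.28.
Bias = (nonresponse fraction) × (respondent percentage − nonrespondent percentage)
     = 0.28 × (15.4 − 48.6) = 0.28 × -33.2 = -9.296.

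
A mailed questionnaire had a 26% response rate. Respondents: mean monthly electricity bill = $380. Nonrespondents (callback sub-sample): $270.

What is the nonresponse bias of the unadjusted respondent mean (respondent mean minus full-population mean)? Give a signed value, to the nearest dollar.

+$81

Nonresponse fraction = 1 − 0.26 = 0.74.
Bias = (nonresponse fraction) × (respondent mean − nonrespondent mean)
     = 0.74 × (380 − 270) = 0.74 × 110 = 81.4.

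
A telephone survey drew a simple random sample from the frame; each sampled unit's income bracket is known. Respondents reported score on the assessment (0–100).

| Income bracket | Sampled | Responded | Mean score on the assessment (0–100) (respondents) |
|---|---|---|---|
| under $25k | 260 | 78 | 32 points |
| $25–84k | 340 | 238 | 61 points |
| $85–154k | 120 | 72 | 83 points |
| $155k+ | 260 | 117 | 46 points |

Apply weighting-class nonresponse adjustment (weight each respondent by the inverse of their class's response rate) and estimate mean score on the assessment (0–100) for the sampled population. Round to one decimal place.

52.0

Response rates by class: under $25k 78/260 = 30%, $25–84k 238/340 = 70%, $85–154k 72/120 = 60%, $155k+ 117/260 = 45%.
Each respondent's weight = sampled/responded in their class; summing within a class gives n_sampled, so:
  under $25k: 260 × 32 = 8320
  $25–84k: 340 × 61 = 20,740
  $85–154k: 120 × 83 = 9960
  $155k+: 260 × 46 = 11,960
Adjusted estimate = 50,980 / 980 = 52.0204 → 52.0.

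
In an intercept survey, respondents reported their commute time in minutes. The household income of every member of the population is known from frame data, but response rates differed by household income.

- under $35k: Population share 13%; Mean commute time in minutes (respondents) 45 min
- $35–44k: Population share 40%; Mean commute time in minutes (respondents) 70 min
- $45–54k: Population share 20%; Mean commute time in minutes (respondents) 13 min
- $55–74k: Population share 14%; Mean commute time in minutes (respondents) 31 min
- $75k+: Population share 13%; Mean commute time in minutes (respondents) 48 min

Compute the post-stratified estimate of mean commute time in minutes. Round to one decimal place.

47.0

Each cell contributes population-share × respondent value:
  under $35k: 0.13 × 45 = 5.85
  $35–44k: 0.4 × 70 = 28
  $45–54k: 0.2 × 13 = 2.6
  $55–74k: 0.14 × 31 = 4.34
  $75k+: 0.13 × 48 = 6.24
Post-stratified estimate = 47.03 → 47.0.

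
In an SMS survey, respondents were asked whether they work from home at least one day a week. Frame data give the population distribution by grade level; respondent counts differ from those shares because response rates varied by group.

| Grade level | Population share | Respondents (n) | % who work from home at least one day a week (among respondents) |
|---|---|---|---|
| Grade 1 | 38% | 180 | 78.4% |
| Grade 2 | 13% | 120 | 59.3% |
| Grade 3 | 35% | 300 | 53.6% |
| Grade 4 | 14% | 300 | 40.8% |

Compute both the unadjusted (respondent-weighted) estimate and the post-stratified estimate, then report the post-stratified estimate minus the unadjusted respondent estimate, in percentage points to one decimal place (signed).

+6.9 percentage points

Without adjustment, the pooled respondent share is:
  (180/900)×78.4 + (120/900)×59.3 + (300/900)×53.6 + (300/900)×40.8 = 55.0533%
Reweighting by population grade level shares:
  0.38×78.4 + 0.13×59.3 + 0.35×53.6 + 0.14×40.8 = 61.973%
Difference = 61.973 − 55.0533 = 6.9197 pp.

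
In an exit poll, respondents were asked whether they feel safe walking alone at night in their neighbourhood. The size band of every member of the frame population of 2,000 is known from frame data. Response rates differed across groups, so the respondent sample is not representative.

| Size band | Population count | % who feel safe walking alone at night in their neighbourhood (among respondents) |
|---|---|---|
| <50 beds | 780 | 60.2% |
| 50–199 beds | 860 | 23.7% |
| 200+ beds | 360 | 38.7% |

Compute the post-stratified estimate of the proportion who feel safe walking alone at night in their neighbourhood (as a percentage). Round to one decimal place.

Post-stratification weights by population share, not respondent share:
  <50 beds: (780/2,000) × 60.2 = 23.478
  50–199 beds: (860/2,000) × 23.7 = 10.191
  200+ beds: (360/2,000) × 38.7 = 6.966
Post-stratified estimate = 40.635 → 40.6%.

40.6%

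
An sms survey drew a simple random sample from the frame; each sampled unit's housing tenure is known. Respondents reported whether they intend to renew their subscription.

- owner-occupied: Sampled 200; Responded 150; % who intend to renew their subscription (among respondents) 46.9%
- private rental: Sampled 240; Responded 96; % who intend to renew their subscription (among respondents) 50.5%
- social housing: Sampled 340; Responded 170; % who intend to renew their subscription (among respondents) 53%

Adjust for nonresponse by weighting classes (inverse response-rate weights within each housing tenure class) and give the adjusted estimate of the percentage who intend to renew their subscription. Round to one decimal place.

50.7%

Class response rates: owner-occupied 150/200 = 75%, private rental 96/240 = 40%, social housing 170/340 = 50%.
Weighting each respondent by the inverse class response rate inflates each class back to its sampled size, so the class weight is n_sampled:
  owner-occupied: 200 × 46.9 = 9380
  private rental: 240 × 50.5 = 12,120
  social housing: 340 × 53 = 18,020
Adjusted estimate = 39,520 / 780 = 50.6667 → 50.7%.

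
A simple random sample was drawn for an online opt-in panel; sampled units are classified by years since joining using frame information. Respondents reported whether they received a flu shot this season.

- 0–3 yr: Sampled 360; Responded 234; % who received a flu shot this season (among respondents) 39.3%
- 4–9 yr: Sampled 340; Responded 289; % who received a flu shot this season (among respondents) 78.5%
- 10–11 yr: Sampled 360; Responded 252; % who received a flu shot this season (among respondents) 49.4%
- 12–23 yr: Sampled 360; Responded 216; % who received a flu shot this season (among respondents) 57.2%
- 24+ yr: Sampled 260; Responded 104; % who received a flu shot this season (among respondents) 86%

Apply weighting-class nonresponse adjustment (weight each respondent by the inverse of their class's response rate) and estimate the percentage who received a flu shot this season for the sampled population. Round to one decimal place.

Response rates by class: 0–3 yr 234/360 = 65%, 4–9 yr 289/340 = 85%, 10–11 yr 252/360 = 70%, 12–23 yr 216/360 = 60%, 24+ yr 104/260 = 40%.
Inverse-response-rate weighting restores each class to its sampled count, so class totals weight by n_sampled:
  0–3 yr: 360 × 39.3 = 14148
  4–9 yr: 340 × 78.5 = 26,690
  10–11 yr: 360 × 49.4 = 17,784
  12–23 yr: 360 × 57.2 = 20,592
  24+ yr: 260 × 86 = 22,360
Adjusted estimate = 101,574 / 1,680 = 60.4607 → 60.5%.

60.5%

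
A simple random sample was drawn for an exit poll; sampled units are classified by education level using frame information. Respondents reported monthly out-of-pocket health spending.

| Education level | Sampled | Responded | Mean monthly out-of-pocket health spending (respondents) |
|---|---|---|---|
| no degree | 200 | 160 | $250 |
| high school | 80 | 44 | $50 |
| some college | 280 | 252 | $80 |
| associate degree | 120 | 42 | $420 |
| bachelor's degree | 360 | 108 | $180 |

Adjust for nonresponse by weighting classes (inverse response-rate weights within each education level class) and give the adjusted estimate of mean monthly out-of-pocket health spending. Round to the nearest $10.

Response rates by class: no degree 160/200 = 80%, high school 44/80 = 55%, some college 252/280 = 90%, associate degree 42/120 = 35%, bachelor's degree 108/360 = 30%.
With weight = n_sampled/n_responded per class, the weighted class total is n_sampled:
  no degree: 200 × 250 = 50,000
  high school: 80 × 50 = 4000
  some college: 280 × 80 = 22,400
  associate degree: 120 × 420 = 50,400
  bachelor's degree: 360 × 180 = 64,800
Adjusted estimate = 191,600 / 1,040 = 184.231 → $180.

$180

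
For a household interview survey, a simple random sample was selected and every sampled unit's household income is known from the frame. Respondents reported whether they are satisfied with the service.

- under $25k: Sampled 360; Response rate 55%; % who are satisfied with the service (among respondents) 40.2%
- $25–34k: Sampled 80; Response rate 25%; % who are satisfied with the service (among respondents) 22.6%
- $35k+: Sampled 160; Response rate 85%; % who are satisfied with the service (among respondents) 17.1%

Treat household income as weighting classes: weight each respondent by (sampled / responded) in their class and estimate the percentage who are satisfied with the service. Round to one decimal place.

Weighting each respondent by the inverse class response rate inflates each class back to its sampled size, so the class weight is n_sampled:
  under $25k: 360 × 40.2 = 14472
  $25–34k: 80 × 22.6 = 1808
  $35k+: 160 × 17.1 = 2736
Adjusted estimate = 19,016 / 600 = 31.6933 → 31.7%.

31.7%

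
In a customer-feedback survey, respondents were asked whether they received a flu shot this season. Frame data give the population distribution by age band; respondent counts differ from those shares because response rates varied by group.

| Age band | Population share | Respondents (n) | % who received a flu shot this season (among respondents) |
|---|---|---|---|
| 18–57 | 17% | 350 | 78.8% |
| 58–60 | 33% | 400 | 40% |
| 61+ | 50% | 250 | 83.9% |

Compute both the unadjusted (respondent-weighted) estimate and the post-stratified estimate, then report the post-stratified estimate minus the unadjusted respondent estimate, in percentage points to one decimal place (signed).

+4.0 percentage points

Unadjusted (pooled respondent) estimate weights by respondent counts:
  (350/1000)×78.8 + (400/1000)×40 + (250/1000)×83.9 = 64.555%
Reweighting by population age band shares:
  0.17×78.8 + 0.33×40 + 0.5×83.9 = 68.546%
Difference = 68.546 − 64.555 = 3.991 pp.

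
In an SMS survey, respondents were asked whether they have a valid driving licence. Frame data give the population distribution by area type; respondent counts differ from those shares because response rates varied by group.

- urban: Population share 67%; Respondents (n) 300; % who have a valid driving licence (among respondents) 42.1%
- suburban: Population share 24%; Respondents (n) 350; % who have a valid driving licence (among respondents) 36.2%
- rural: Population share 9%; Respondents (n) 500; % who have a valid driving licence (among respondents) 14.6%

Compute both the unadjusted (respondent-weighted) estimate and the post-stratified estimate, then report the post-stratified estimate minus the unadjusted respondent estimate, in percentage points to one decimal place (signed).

+9.9 percentage points

Naive respondent-only estimate (weights = respondent counts):
  (300/1150)×42.1 + (350/1150)×36.2 + (500/1150)×14.6 = 28.3478%
Post-stratified estimate weights by population shares:
  0.67×42.1 + 0.24×36.2 + 0.09×14.6 = 38.209%
Difference = 38.209 − 28.3478 = 9.8612 pp.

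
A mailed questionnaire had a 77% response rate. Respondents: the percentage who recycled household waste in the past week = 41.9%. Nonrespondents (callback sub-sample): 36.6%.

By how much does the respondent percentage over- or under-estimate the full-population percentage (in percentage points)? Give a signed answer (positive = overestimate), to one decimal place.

+1.2 percentage points

Nonresponse fraction = 1 − 0.77 = 0.23.
Bias = (nonresponse fraction) × (respondent percentage − nonrespondent percentage)
     = 0.23 × (41.9 − 36.6) = 0.23 × 5.3 = 1.219.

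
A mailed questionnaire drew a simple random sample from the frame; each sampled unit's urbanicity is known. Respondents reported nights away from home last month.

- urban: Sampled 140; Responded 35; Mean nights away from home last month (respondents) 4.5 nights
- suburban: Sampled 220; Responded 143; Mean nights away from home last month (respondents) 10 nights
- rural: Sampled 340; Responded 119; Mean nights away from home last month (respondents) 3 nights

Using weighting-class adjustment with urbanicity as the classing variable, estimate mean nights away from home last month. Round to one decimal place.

Class response rates: urban 35/140 = 25%, suburban 143/220 = 65%, rural 119/340 = 35%.
Inverse-response-rate weighting restores each class to its sampled count, so class totals weight by n_sampled:
  urban: 140 × 4.5 = 630
  suburban: 220 × 10 = 2200
  rural: 340 × 3 = 1020
Adjusted estimate = 3850 / 700 = 5.5 → 5.5.

5.5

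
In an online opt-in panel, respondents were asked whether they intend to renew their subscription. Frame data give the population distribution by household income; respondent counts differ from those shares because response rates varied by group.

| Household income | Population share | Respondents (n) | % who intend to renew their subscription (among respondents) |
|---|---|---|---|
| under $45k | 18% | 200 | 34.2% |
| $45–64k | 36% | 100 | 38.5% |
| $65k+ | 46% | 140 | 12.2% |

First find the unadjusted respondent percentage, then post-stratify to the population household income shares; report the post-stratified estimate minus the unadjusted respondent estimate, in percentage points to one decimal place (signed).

-2.5 percentage points

Without adjustment, the pooled respondent share is:
  (200/440)×34.2 + (100/440)×38.5 + (140/440)×12.2 = 28.1773%
Post-stratified estimate weights by population shares:
  0.18×34.2 + 0.36×38.5 + 0.46×12.2 = 25.628%
Difference = 25.628 − 28.1773 = -2.5493 pp.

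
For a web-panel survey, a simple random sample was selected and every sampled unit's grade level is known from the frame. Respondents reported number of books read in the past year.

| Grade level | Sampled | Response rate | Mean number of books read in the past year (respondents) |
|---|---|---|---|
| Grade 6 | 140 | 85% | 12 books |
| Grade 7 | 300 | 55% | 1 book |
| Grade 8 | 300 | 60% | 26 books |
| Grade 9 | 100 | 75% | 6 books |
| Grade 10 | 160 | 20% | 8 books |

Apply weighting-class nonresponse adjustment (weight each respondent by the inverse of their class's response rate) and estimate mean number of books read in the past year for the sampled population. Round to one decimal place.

Inverse-response-rate weighting restores each class to its sampled count, so class totals weight by n_sampled:
  Grade 6: 140 × 12 = 1680
  Grade 7: 300 × 1 = 300
  Grade 8: 300 × 26 = 7800
  Grade 9: 100 × 6 = 600
  Grade 10: 160 × 8 = 1280
Adjusted estimate = 11,660 / 1,000 = 11.66 → 11.7.

11.7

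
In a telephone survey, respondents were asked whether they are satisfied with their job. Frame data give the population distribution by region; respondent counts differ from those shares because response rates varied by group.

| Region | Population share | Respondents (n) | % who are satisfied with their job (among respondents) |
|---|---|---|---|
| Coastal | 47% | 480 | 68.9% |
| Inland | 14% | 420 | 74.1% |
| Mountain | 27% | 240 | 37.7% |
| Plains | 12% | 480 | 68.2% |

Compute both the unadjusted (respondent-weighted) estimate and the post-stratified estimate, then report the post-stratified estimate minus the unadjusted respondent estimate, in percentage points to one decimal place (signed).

Naive respondent-only estimate (weights = respondent counts):
  (480/1620)×68.9 + (420/1620)×74.1 + (240/1620)×37.7 + (480/1620)×68.2 = 65.4185%
Post-stratified estimate weights by population shares:
  0.47×68.9 + 0.14×74.1 + 0.27×37.7 + 0.12×68.2 = 61.12%
Difference = 61.12 − 65.4185 = -4.2985 pp.

-4.3 percentage points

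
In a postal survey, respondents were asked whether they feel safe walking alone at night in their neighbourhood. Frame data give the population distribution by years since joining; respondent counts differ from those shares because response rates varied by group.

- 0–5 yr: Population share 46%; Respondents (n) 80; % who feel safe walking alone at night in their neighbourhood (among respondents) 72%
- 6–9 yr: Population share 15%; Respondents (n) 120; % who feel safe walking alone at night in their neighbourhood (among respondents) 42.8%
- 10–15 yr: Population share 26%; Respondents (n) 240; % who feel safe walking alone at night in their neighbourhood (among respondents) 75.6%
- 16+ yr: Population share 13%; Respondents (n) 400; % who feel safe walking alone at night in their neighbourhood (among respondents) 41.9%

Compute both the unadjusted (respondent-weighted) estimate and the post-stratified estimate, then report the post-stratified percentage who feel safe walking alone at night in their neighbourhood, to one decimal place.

Without adjustment, the pooled respondent share is:
  (80/840)×72 + (120/840)×42.8 + (240/840)×75.6 + (400/840)×41.9 = 54.5238%
Post-stratified estimate weights by population shares:
  0.46×72 + 0.15×42.8 + 0.26×75.6 + 0.13×41.9 = 64.643%

64.6%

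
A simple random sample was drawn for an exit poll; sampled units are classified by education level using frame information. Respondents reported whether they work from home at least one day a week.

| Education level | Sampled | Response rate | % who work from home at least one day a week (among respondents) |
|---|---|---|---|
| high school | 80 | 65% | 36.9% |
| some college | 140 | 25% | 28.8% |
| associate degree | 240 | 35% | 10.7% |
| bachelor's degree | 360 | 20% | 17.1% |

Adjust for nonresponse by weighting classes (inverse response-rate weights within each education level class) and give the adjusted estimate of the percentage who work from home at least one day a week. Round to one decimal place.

19.2%

Weighting each respondent by the inverse class response rate inflates each class back to its sampled size, so the class weight is n_sampled:
  high school: 80 × 36.9 = 2952
  some college: 140 × 28.8 = 4032
  associate degree: 240 × 10.7 = 2568
  bachelor's degree: 360 × 17.1 = 6156
Adjusted estimate = 15,708 / 820 = 19.1561 → 19.2%.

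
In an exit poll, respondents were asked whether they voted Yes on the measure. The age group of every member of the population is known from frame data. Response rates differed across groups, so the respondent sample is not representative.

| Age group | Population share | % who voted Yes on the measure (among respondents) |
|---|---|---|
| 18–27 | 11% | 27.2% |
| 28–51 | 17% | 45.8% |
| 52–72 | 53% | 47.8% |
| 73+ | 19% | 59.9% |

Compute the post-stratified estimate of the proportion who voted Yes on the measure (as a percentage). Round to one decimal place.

Weight each group's respondent value by its population share:
  18–27: 0.11 × 27.2 = 2.992
  28–51: 0.17 × 45.8 = 7.786
  52–72: 0.53 × 47.8 = 25.334
  73+: 0.19 × 59.9 = 11.381
Post-stratified estimate = 47.493 → 47.5%.

47.5%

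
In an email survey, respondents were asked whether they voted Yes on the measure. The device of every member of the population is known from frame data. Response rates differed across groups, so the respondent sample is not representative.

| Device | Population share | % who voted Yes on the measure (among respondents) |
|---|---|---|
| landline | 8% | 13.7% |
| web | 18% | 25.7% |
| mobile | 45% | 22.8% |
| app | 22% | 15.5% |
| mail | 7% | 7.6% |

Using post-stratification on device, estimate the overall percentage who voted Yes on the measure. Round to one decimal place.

Post-stratification weights by population share, not respondent share:
  landline: 0.08 × 13.7 = 1.096
  web: 0.18 × 25.7 = 4.626
  mobile: 0.45 × 22.8 = 10.26
  app: 0.22 × 15.5 = 3.41
  mail: 0.07 × 7.6 = 0.532
Post-stratified estimate = 19.924 → 19.9%.

19.9%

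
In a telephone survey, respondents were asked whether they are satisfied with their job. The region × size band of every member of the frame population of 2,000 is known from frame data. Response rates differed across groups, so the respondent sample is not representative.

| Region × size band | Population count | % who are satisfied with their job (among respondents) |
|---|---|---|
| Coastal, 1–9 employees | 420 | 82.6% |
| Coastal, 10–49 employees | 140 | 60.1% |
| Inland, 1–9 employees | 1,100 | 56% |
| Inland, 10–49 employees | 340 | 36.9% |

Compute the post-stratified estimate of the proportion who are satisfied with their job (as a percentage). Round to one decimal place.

58.6%

Each cell contributes population-share × respondent value:
  Coastal, 1–9 employees: (420/2,000) × 82.6 = 17.346
  Coastal, 10–49 employees: (140/2,000) × 60.1 = 4.207
  Inland, 1–9 employees: (1,100/2,000) × 56 = 30.8
  Inland, 10–49 employees: (340/2,000) × 36.9 = 6.273
Post-stratified estimate = 58.626 → 58.6%.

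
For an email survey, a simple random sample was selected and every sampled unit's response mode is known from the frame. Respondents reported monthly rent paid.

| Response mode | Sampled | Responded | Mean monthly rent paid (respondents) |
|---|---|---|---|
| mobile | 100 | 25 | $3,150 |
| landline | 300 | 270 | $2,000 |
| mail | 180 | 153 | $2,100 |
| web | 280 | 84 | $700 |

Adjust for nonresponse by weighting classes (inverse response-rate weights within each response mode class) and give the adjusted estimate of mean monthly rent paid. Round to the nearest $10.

$1,730

Response rates by class: mobile 25/100 = 25%, landline 270/300 = 90%, mail 153/180 = 85%, web 84/280 = 30%.
Inverse-response-rate weighting restores each class to its sampled count, so class totals weight by n_sampled:
  mobile: 100 × 3150 = 315,000
  landline: 300 × 2000 = 600,000
  mail: 180 × 2100 = 378,000
  web: 280 × 700 = 196,000
Adjusted estimate = 1,489,000 / 860 = 1731.4 → $1,730.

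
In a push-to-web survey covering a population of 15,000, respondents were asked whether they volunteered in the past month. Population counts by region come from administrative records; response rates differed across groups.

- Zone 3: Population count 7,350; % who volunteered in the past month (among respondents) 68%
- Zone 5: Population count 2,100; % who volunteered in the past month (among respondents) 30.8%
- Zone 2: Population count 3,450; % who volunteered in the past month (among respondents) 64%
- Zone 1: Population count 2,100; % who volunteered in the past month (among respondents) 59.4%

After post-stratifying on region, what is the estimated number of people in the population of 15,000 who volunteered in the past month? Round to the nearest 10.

9,100

Estimated count per cell = population count × respondent percentage:
  Zone 3: 7,350 × 68% = 4998
  Zone 5: 2,100 × 30.8% = 646.8
  Zone 2: 3,450 × 64% = 2208
  Zone 1: 2,100 × 59.4% = 1247.4
Estimated total = 9100.2 → 9,100.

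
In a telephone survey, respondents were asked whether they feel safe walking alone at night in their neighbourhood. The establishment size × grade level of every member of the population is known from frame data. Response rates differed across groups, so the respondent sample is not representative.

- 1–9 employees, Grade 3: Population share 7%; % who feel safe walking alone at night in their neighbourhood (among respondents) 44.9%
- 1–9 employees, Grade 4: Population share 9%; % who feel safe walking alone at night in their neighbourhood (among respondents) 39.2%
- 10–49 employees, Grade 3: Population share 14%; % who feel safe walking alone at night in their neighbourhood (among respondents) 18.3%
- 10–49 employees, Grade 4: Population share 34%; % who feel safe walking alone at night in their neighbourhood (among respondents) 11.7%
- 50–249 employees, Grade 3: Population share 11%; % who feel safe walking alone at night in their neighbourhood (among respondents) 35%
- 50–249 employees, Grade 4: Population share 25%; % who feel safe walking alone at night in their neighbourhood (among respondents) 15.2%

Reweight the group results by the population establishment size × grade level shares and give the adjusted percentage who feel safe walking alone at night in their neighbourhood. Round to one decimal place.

20.9%

Each cell contributes population-share × respondent value:
  1–9 employees, Grade 3: 0.07 × 44.9 = 3.143
  1–9 employees, Grade 4: 0.09 × 39.2 = 3.528
  10–49 employees, Grade 3: 0.14 × 18.3 = 2.562
  10–49 employees, Grade 4: 0.34 × 11.7 = 3.978
  50–249 employees, Grade 3: 0.11 × 35 = 3.85
  50–249 employees, Grade 4: 0.25 × 15.2 = 3.8
Post-stratified estimate = 20.861 → 20.9%.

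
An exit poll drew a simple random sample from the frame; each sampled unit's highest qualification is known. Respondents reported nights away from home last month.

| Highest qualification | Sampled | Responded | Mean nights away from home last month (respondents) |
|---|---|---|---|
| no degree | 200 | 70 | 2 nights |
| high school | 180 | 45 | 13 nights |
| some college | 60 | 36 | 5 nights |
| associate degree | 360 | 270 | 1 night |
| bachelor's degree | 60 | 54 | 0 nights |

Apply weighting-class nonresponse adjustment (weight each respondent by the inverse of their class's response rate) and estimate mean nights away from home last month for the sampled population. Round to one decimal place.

4.0

Class response rates: no degree 70/200 = 35%, high school 45/180 = 25%, some college 36/60 = 60%, associate degree 270/360 = 75%, bachelor's degree 54/60 = 90%.
Weighting each respondent by the inverse class response rate inflates each class back to its sampled size, so the class weight is n_sampled:
  no degree: 200 × 2 = 400
  high school: 180 × 13 = 2340
  some college: 60 × 5 = 300
  associate degree: 360 × 1 = 360
  bachelor's degree: 60 × 0 = 0
Adjusted estimate = 3400 / 860 = 3.95349 → 4.0.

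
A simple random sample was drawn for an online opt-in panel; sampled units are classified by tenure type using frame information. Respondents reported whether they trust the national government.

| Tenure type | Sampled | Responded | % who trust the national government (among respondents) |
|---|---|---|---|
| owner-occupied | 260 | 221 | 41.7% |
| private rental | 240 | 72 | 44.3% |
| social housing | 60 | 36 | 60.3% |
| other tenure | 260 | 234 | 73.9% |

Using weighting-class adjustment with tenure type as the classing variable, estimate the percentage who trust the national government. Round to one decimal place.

Response rates by class: owner-occupied 221/260 = 85%, private rental 72/240 = 30%, social housing 36/60 = 60%, other tenure 234/260 = 90%.
Inverse-response-rate weighting restores each class to its sampled count, so class totals weight by n_sampled:
  owner-occupied: 260 × 41.7 = 10,842
  private rental: 240 × 44.3 = 10,632
  social housing: 60 × 60.3 = 3618
  other tenure: 260 × 73.9 = 19,214
Adjusted estimate = 44,306 / 820 = 54.0317 → 54.0%.

54.0%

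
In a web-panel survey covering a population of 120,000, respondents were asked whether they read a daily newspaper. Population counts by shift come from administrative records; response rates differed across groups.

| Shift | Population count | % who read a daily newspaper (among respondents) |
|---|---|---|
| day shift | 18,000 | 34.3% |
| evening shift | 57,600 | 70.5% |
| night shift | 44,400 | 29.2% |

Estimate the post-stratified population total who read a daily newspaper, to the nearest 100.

Each cell contributes its population count × the respondent rate:
  day shift: 18,000 × 34.3% = 6174
  evening shift: 57,600 × 70.5% = 40,608
  night shift: 44,400 × 29.2% = 12964.8
Estimated total = 59746.8 → 59,700.

59,700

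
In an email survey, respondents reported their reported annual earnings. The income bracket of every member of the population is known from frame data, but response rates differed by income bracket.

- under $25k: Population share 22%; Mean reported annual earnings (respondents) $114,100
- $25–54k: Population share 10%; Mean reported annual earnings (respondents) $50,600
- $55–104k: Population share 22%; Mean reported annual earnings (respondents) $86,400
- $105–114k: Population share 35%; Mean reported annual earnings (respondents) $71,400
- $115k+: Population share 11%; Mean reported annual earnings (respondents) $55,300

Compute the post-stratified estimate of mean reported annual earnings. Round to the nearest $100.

Post-stratification weights by population share, not respondent share:
  under $25k: 0.22 × 114,100 = 25,102
  $25–54k: 0.1 × 50,600 = 5060
  $55–104k: 0.22 × 86,400 = 19,008
  $105–114k: 0.35 × 71,400 = 24,990
  $115k+: 0.11 × 55,300 = 6083
Post-stratified estimate = 80,243 → $80,200.

$80,200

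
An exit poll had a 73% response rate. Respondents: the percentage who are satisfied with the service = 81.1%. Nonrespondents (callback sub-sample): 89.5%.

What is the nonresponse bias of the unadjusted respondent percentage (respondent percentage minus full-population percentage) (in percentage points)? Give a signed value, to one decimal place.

Nonresponse fraction = 1 − 0.73 = 0.27.
Bias = (nonresponse fraction) × (respondent percentage − nonrespondent percentage)
     = 0.27 × (81.1 − 89.5) = 0.27 × -8.4 = -2.268.

-2.3 percentage points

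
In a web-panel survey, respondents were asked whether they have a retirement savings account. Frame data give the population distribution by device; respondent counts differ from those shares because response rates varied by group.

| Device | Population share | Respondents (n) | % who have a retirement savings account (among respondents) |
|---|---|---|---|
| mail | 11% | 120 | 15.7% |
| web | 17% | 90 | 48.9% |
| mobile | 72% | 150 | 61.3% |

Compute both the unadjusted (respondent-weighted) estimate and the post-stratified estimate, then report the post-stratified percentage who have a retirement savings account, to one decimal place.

54.2%

Unadjusted (pooled respondent) estimate weights by respondent counts:
  (120/360)×15.7 + (90/360)×48.9 + (150/360)×61.3 = 43%
Post-stratifying to population shares instead:
  0.11×15.7 + 0.17×48.9 + 0.72×61.3 = 54.176%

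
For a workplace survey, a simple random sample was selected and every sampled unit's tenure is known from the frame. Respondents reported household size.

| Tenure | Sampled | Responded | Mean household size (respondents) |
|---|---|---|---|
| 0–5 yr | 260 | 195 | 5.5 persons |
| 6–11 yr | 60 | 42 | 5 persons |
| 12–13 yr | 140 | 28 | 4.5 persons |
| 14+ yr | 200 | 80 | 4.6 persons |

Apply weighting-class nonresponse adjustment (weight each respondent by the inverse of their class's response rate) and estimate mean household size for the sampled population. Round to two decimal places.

Class response rates: 0–5 yr 195/260 = 75%, 6–11 yr 42/60 = 70%, 12–13 yr 28/140 = 20%, 14+ yr 80/200 = 40%.
Weighting each respondent by the inverse class response rate inflates each class back to its sampled size, so the class weight is n_sampled:
  0–5 yr: 260 × 5.5 = 1430
  6–11 yr: 60 × 5 = 300
  12–13 yr: 140 × 4.5 = 630
  14+ yr: 200 × 4.6 = 920
Adjusted estimate = 3280 / 660 = 4.9697 → 4.97.

4.97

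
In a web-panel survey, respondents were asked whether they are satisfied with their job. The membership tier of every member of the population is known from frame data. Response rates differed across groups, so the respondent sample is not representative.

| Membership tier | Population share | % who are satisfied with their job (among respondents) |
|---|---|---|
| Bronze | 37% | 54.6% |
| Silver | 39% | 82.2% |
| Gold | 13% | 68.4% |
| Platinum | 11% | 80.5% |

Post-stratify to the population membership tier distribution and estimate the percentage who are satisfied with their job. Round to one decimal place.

70.0%

Reweight to the known membership tier distribution:
  Bronze: 0.37 × 54.6 = 20.202
  Silver: 0.39 × 82.2 = 32.058
  Gold: 0.13 × 68.4 = 8.892
  Platinum: 0.11 × 80.5 = 8.855
Post-stratified estimate = 70.007 → 70.0%.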